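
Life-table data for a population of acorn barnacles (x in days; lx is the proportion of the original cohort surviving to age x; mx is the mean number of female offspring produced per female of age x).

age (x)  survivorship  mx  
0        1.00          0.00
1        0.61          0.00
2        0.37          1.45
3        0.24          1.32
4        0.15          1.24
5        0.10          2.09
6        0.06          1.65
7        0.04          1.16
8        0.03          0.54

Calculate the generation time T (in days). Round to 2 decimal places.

lx·mx: 0, 0, 0.5365, 0.3168, 0.186, 0.209, 0.099, 0.0464, 0.0162 → R0 = 1.4099
x·lx·mx: 0, 0, 1.073, 0.9504, 0.744, 1.045, 0.594, 0.3248, 0.1296 → Σ = 4.8608
T = 4.8608 / 1.4099 = 3.44762… → 3.45

3.45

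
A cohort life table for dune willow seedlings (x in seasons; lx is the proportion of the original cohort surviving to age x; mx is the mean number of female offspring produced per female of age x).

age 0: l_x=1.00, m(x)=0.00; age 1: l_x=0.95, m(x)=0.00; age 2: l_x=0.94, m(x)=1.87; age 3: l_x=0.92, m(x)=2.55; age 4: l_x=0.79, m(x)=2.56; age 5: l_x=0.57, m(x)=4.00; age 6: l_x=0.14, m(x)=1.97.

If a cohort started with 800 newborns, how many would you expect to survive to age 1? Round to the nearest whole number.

760

Expected survivors = N0 · l_1 = 800 × 0.95 = 760 → 760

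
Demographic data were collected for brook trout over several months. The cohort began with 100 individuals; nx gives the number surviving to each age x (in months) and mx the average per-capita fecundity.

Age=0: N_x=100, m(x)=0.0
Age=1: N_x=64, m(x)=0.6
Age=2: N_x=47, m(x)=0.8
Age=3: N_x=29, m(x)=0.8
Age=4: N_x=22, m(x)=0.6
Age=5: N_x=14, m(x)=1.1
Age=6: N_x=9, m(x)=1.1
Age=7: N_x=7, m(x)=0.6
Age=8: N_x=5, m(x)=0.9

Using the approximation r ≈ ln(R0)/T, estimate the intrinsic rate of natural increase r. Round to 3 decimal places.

0.127

lx = nx/n0 = nx/100: 1, 0.64, 0.47, 0.29, 0.22, 0.14, 0.09, 0.07, 0.05
R0 = Σ lx·mx = 0 + 0.384 + 0.376 + 0.232 + 0.132 + 0.154 + 0.099 + 0.042 + 0.045 = 1.464
Σ x·lx·mx = 4.378; T = 4.378/1.464 = 2.99044…
r ≈ ln(R0)/T = ln(1.464)/2.99044… = 0.12746… → 0.127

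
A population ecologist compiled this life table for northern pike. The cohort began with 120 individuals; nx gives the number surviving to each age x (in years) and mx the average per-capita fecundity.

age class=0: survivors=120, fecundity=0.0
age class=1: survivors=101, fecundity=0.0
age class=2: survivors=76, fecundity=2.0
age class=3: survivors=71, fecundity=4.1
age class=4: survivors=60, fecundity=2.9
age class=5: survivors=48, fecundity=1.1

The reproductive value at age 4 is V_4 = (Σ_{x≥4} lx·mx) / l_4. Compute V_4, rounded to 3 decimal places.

3.780

lx = nx/n0 = nx/120: 1, 0.84167…, 0.63333…, 0.59167…, 0.5, 0.4
lx·mx for x ≥ 4: 1.45, 0.44 → sum = 1.89
V_4 = 1.89 / l_4 = 1.89 / 0.5 = 3.78 → 3.780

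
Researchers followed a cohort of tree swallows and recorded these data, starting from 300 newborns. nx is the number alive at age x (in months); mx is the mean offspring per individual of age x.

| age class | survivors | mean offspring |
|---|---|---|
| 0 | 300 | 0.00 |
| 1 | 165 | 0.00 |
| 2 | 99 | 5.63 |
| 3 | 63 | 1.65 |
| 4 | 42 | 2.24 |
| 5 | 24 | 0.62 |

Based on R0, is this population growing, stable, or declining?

lx = nx/n0 = nx/300: 1, 0.55, 0.33, 0.21, 0.14, 0.08
R0 = Σ lx·mx = 0 + 0 + 1.8579 + 0.3465 + 0.3136 + 0.0496 = 2.5676
R0 > 1, so the population is growing.

growing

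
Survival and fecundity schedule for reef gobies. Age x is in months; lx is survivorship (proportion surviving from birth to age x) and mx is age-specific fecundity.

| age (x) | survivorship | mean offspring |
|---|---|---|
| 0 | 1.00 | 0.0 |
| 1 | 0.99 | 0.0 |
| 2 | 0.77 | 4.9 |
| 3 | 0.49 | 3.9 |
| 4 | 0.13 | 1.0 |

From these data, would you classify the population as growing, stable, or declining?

growing

R0 = Σ lx·mx = 0 + 0 + 3.773 + 1.911 + 0.13 = 5.814
R0 > 1, so the population is growing.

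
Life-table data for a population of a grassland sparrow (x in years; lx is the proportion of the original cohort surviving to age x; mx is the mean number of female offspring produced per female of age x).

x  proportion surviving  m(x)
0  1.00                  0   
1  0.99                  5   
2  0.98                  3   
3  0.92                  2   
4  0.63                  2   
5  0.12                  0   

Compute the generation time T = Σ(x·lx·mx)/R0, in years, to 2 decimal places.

1.95

lx·mx: 0, 4.95, 2.94, 1.84, 1.26, 0 → R0 = 10.99
x·lx·mx: 0, 4.95, 5.88, 5.52, 5.04, 0 → Σ = 21.39
T = 21.39 / 10.99 = 1.946315… → 1.95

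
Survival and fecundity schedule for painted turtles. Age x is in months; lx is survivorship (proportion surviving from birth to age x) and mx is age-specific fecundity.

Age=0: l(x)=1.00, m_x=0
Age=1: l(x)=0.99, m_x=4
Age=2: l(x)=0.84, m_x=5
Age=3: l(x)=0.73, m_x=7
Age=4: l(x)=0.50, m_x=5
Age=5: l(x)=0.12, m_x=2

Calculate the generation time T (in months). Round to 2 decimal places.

lx·mx: 0, 3.96, 4.2, 5.11, 2.5, 0.24 → R0 = 16.01
x·lx·mx: 0, 3.96, 8.4, 15.33, 10, 1.2 → Σ = 38.89
T = 38.89 / 16.01 = 2.429107… → 2.43

2.43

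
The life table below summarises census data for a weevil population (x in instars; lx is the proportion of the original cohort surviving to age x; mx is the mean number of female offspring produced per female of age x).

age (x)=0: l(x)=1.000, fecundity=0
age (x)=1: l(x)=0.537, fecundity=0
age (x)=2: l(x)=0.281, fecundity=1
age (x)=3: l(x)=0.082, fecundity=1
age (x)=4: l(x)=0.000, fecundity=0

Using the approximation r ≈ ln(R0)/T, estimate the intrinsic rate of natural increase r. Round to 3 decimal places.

-0.455

R0 = Σ lx·mx = 0 + 0 + 0.281 + 0.082 + 0 = 0.363
Σ x·lx·mx = 0.808; T = 0.808/0.363 = 2.2259…
r ≈ ln(R0)/T = ln(0.363)/2.2259… = -0.45526… → -0.455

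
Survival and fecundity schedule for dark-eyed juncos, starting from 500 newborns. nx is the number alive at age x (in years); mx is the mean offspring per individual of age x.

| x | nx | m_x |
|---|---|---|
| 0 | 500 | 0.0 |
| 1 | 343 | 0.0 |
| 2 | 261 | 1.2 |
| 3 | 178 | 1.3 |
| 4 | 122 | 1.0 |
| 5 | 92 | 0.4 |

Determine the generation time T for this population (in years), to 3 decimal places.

lx = nx/n0 = nx/500: 1, 0.686, 0.522, 0.356, 0.244, 0.184
lx·mx: 0, 0, 0.6264, 0.4628, 0.244, 0.0736 → R0 = 1.4068
x·lx·mx: 0, 0, 1.2528, 1.3884, 0.976, 0.368 → Σ = 3.9852
T = 3.9852 / 1.4068 = 2.832812… → 2.833

2.833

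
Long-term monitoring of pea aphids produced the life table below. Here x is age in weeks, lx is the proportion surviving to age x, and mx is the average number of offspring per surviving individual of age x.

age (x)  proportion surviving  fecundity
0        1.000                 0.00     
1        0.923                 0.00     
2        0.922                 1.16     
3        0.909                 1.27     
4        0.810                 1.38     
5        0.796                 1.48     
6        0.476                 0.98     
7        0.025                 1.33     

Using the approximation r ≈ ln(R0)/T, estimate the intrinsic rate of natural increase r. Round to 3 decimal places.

R0 = Σ lx·mx = 0 + 0 + 1.06952 + 1.15443 + 1.1178 + 1.17808 + 0.46648 + 0.03325 = 5.01956
Σ x·lx·mx = 18.99556; T = 18.99556/5.01956 = 3.78431…
r ≈ ln(R0)/T = ln(5.01956)/3.78431… = 0.42632… → 0.426

0.426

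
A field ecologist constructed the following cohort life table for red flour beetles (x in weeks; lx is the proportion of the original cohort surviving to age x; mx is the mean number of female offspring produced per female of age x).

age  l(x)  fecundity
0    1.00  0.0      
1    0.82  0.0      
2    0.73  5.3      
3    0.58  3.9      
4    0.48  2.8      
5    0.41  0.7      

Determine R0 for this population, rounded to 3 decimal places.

lx·mx by age: 0, 0, 3.869, 2.262, 1.344, 0.287
R0 = Σ lx·mx = 7.762 → 7.762

7.762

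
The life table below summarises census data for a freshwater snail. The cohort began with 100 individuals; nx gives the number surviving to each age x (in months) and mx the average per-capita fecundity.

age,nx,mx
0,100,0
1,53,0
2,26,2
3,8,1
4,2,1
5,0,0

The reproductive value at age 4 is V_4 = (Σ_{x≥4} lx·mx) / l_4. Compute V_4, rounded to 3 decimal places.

lx = nx/n0 = nx/100: 1, 0.53, 0.26, 0.08, 0.02, 0
lx·mx for x ≥ 4: 0.02, 0 → sum = 0.02
V_4 = 0.02 / l_4 = 0.02 / 0.02 = 1 → 1.000

1.000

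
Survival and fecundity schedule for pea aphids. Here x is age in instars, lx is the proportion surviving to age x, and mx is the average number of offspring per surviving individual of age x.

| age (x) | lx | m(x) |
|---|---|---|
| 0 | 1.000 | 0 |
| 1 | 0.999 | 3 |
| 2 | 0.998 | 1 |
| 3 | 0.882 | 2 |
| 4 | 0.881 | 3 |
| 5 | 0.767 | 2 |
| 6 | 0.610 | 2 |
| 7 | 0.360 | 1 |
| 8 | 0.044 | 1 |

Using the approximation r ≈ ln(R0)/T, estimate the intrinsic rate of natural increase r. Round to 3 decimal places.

R0 = Σ lx·mx = 0 + 2.997 + 0.998 + 1.764 + 2.643 + 1.534 + 1.22 + 0.36 + 0.044 = 11.56
Σ x·lx·mx = 38.719; T = 38.719/11.56 = 3.34939…
r ≈ ln(R0)/T = ln(11.56)/3.34939… = 0.73074… → 0.731

0.731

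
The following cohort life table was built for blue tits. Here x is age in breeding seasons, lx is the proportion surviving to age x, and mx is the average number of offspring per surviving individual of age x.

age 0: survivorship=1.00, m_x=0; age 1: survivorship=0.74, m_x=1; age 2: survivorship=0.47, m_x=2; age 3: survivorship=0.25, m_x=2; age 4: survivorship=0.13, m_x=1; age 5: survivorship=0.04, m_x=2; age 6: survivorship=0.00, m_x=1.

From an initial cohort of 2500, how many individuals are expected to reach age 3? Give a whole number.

625

Expected survivors = N0 · l_3 = 2500 × 0.25 = 625 → 625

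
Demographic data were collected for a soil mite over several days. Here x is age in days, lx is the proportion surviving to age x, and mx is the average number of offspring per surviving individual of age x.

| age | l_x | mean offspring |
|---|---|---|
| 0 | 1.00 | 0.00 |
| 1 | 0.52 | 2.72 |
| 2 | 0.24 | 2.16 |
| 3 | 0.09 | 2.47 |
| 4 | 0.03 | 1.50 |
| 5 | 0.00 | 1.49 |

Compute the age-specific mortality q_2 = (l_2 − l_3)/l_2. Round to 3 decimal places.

q_2 = (l_2 − l_3) / l_2 = (0.24 − 0.09) / 0.24
     = 0.15 / 0.24 = 0.625 → 0.625

0.625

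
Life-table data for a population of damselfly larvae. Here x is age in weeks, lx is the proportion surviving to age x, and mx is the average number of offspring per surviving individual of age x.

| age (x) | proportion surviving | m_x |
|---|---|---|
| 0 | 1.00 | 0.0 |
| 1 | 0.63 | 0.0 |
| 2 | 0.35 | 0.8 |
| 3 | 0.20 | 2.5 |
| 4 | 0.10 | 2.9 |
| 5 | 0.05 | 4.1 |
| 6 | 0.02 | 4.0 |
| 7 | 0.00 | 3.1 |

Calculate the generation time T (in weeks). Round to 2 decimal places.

3.49

lx·mx: 0, 0, 0.28, 0.5, 0.29, 0.205, 0.08, 0 → R0 = 1.355
x·lx·mx: 0, 0, 0.56, 1.5, 1.16, 1.025, 0.48, 0 → Σ = 4.725
T = 4.725 / 1.355 = 3.487085… → 3.49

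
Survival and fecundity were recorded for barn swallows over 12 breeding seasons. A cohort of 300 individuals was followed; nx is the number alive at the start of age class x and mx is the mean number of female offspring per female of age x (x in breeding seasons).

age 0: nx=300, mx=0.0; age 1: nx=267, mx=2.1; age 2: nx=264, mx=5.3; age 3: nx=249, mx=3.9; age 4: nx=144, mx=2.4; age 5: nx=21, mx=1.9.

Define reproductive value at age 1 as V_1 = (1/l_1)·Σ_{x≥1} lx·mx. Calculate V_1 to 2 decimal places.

lx = nx/n0 = nx/300: 1, 0.89, 0.88, 0.83, 0.48, 0.07
lx·mx for x ≥ 1: 1.869, 4.664, 3.237, 1.152, 0.133 → sum = 11.055
V_1 = 11.055 / l_1 = 11.055 / 0.89 = 12.421348… → 12.42

12.42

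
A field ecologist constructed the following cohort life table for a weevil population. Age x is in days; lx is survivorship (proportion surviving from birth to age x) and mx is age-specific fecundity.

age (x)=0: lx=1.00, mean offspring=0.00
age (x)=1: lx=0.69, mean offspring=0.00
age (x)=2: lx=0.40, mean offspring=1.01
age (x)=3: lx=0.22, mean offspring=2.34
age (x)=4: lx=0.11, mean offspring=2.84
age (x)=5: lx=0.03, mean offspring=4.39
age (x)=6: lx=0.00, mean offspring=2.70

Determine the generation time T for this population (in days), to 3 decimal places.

lx·mx: 0, 0, 0.404, 0.5148, 0.3124, 0.1317, 0 → R0 = 1.3629
x·lx·mx: 0, 0, 0.808, 1.5444, 1.2496, 0.6585, 0 → Σ = 4.2605
T = 4.2605 / 1.3629 = 3.126055… → 3.126

3.126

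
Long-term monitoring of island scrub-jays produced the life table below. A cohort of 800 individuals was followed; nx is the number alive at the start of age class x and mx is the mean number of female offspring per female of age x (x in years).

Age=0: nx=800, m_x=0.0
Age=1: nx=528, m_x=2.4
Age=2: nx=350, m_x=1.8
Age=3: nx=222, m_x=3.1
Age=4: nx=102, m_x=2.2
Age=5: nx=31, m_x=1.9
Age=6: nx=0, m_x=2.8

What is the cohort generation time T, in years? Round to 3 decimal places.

lx = nx/n0 = nx/800: 1, 0.66, 0.4375, 0.2775, 0.1275, 0.03875, 0
lx·mx: 0, 1.584, 0.7875, 0.86025, 0.2805, 0.073625, 0 → R0 = 3.585875
x·lx·mx: 0, 1.584, 1.575, 2.58075, 1.122, 0.368125, 0 → Σ = 7.229875
T = 7.229875 / 3.585875 = 2.016209… → 2.016

2.016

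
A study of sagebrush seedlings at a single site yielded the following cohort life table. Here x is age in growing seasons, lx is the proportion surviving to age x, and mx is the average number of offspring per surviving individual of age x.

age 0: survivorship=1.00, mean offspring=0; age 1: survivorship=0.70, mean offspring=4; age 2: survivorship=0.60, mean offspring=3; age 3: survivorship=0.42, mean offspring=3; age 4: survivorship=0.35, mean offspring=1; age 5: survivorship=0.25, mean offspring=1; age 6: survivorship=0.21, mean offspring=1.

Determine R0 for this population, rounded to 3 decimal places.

6.670

lx·mx by age: 0, 2.8, 1.8, 1.26, 0.35, 0.25, 0.21
R0 = Σ lx·mx = 6.67 → 6.670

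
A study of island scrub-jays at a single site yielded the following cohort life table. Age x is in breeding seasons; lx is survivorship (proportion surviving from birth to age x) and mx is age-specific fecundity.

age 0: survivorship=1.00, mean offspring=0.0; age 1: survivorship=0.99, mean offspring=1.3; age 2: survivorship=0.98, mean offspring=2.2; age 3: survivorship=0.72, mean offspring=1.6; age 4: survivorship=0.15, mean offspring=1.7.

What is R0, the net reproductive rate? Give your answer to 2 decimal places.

lx·mx by age: 0, 1.287, 2.156, 1.152, 0.255
R0 = Σ lx·mx = 4.85 → 4.85

4.85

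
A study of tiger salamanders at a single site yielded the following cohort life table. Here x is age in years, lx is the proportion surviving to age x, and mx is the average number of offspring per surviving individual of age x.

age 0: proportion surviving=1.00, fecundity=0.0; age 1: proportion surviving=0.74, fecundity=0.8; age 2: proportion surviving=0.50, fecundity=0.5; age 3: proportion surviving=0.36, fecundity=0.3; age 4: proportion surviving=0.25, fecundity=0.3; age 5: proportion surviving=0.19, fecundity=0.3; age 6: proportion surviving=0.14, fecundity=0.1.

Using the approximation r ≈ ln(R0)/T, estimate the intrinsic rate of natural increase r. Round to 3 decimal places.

0.048

R0 = Σ lx·mx = 0 + 0.592 + 0.25 + 0.108 + 0.075 + 0.057 + 0.014 = 1.096
Σ x·lx·mx = 2.085; T = 2.085/1.096 = 1.90237…
r ≈ ln(R0)/T = ln(1.096)/1.90237… = 0.04819… → 0.048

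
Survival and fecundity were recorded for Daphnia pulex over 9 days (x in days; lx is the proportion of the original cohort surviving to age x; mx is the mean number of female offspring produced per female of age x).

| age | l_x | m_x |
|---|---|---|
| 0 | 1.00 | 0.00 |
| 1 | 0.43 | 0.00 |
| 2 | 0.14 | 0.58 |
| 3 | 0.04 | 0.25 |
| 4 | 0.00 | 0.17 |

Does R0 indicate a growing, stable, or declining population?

R0 = Σ lx·mx = 0 + 0 + 0.0812 + 0.01 + 0 = 0.0912
R0 < 1, so the population is declining.

declining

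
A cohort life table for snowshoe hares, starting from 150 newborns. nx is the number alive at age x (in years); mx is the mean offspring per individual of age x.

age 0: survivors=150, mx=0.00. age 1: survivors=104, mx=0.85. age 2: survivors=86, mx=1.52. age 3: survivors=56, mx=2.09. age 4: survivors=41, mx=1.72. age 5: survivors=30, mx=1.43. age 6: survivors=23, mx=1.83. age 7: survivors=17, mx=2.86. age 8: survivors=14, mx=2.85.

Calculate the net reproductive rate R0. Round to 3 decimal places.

lx = nx/n0 = nx/150: 1, 0.69333…, 0.57333…, 0.37333…, 0.27333…, 0.2, 0.15333…, 0.11333…, 0.09333…
lx·mx by age: 0, 0.589333…, 0.871467…, 0.780267…, 0.470133…, 0.286, 0.2806…, 0.324133…, 0.266…
R0 = Σ lx·mx = 3.867933… → 3.868

3.868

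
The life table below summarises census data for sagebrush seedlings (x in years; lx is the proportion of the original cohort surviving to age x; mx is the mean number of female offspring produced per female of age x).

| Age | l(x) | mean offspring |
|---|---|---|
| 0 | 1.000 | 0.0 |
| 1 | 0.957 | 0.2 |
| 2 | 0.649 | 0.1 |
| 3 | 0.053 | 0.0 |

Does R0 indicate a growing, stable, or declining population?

R0 = Σ lx·mx = 0 + 0.1914 + 0.0649 + 0 = 0.2563
R0 < 1, so the population is declining.

declining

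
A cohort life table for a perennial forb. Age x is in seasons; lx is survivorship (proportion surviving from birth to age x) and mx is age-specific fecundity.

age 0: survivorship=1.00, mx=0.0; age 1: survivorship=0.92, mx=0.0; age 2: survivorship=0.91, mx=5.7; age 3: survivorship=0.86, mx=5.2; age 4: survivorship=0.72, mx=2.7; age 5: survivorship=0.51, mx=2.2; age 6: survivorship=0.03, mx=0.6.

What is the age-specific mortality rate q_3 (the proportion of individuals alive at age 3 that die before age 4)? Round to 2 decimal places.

0.16

q_3 = (l_3 − l_4) / l_3 = (0.86 − 0.72) / 0.86
     = 0.14 / 0.86 = 0.162791… → 0.16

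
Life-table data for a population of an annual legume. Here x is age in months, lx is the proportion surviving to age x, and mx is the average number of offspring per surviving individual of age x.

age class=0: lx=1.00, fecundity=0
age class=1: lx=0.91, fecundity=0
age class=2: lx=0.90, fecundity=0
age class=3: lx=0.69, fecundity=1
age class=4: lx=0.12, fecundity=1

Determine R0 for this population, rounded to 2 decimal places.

0.81

lx·mx by age: 0, 0, 0, 0.69, 0.12
R0 = Σ lx·mx = 0.81 → 0.81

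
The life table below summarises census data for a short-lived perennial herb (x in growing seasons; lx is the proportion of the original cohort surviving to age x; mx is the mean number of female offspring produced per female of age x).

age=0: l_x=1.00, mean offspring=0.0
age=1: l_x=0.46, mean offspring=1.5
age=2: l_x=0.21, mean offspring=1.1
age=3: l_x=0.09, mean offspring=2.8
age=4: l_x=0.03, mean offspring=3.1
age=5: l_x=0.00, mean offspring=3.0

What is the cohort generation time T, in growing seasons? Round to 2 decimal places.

1.80

lx·mx: 0, 0.69, 0.231, 0.252, 0.093, 0 → R0 = 1.266
x·lx·mx: 0, 0.69, 0.462, 0.756, 0.372, 0 → Σ = 2.28
T = 2.28 / 1.266 = 1.800948… → 1.80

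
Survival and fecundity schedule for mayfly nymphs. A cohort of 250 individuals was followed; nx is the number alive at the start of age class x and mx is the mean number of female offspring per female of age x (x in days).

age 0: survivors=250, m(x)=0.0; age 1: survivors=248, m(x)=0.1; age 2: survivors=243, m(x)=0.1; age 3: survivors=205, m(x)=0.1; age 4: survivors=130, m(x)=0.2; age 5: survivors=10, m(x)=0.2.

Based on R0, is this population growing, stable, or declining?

declining

lx = nx/n0 = nx/250: 1, 0.992, 0.972, 0.82, 0.52, 0.04
R0 = Σ lx·mx = 0 + 0.0992 + 0.0972 + 0.082 + 0.104 + 0.008 = 0.3904
R0 < 1, so the population is declining.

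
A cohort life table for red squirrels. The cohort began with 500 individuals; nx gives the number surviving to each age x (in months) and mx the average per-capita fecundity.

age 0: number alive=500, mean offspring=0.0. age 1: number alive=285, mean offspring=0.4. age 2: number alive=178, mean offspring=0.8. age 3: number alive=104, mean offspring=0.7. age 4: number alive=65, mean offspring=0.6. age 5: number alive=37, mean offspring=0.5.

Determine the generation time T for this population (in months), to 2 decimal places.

lx = nx/n0 = nx/500: 1, 0.57, 0.356, 0.208, 0.13, 0.074
lx·mx: 0, 0.228, 0.2848, 0.1456, 0.078, 0.037 → R0 = 0.7734
x·lx·mx: 0, 0.228, 0.5696, 0.4368, 0.312, 0.185 → Σ = 1.7314
T = 1.7314 / 0.7734 = 2.238686… → 2.24

2.24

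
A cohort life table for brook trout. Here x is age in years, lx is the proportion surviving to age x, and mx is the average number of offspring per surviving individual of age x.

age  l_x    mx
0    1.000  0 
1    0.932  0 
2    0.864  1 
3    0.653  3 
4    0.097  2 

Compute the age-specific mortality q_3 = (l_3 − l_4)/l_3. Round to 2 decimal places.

q_3 = (l_3 − l_4) / l_3 = (0.653 − 0.097) / 0.653
     = 0.556 / 0.653 = 0.851455… → 0.85

0.85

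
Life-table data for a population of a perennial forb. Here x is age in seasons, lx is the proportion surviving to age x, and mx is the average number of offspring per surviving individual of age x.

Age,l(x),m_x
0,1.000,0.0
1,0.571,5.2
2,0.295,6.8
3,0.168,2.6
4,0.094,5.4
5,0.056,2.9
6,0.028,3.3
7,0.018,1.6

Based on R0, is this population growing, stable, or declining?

growing

R0 = Σ lx·mx = 0 + 2.9692 + 2.006 + 0.4368 + 0.5076 + 0.1624 + 0.0924 + 0.0288 = 6.2032
R0 > 1, so the population is growing.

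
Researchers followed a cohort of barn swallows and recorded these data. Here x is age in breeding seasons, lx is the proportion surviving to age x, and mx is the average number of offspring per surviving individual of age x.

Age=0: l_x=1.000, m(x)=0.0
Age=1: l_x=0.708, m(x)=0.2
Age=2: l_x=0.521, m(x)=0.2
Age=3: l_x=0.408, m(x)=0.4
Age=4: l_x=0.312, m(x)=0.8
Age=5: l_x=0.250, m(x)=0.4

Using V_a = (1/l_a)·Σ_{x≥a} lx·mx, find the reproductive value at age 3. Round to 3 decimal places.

1.257

lx·mx for x ≥ 3: 0.1632, 0.2496, 0.1 → sum = 0.5128
V_3 = 0.5128 / l_3 = 0.5128 / 0.408 = 1.256863… → 1.257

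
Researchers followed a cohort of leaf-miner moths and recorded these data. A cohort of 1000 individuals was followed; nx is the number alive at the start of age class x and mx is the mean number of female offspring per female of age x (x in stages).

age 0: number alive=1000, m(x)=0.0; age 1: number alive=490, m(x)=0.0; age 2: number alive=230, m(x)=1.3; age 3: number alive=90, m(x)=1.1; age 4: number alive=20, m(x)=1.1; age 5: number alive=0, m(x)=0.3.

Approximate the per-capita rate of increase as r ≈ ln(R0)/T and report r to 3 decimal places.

lx = nx/n0 = nx/1000: 1, 0.49, 0.23, 0.09, 0.02, 0
R0 = Σ lx·mx = 0 + 0 + 0.299 + 0.099 + 0.022 + 0 = 0.42
Σ x·lx·mx = 0.983; T = 0.983/0.42 = 2.34048…
r ≈ ln(R0)/T = ln(0.42)/2.34048… = -0.37065… → -0.371

-0.371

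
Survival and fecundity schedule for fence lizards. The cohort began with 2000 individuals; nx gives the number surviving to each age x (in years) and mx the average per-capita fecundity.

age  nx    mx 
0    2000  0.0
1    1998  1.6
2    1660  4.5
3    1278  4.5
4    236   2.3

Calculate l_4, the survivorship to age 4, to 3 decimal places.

0.118

l_4 = n_4/n_0 = 236/2000 = 0.118 → 0.118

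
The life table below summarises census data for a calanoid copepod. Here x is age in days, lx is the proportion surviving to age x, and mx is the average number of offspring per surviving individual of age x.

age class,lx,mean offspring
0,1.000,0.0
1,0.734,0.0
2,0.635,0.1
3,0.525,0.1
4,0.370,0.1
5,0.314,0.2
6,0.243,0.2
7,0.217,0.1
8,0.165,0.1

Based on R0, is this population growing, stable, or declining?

declining

R0 = Σ lx·mx = 0 + 0 + 0.0635 + 0.0525 + 0.037 + 0.0628 + 0.0486 + 0.0217 + 0.0165 = 0.3026
R0 < 1, so the population is declining.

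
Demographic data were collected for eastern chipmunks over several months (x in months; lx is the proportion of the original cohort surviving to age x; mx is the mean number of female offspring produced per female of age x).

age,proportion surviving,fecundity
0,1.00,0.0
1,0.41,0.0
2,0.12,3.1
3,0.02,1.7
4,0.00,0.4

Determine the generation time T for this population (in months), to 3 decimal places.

2.084

lx·mx: 0, 0, 0.372, 0.034, 0 → R0 = 0.406
x·lx·mx: 0, 0, 0.744, 0.102, 0 → Σ = 0.846
T = 0.846 / 0.406 = 2.083744… → 2.084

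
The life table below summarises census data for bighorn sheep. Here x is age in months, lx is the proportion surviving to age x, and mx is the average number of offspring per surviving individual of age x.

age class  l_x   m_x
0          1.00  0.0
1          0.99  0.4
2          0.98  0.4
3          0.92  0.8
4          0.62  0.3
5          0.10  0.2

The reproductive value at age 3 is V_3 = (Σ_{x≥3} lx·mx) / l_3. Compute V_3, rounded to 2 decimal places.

1.02

lx·mx for x ≥ 3: 0.736, 0.186, 0.02 → sum = 0.942
V_3 = 0.942 / l_3 = 0.942 / 0.92 = 1.023913… → 1.02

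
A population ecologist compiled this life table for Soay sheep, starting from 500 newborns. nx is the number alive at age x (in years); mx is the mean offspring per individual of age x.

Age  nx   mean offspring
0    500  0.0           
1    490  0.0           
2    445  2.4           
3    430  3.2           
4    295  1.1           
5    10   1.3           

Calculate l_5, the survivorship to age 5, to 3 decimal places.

l_5 = n_5/n_0 = 10/500 = 0.02 → 0.020

0.020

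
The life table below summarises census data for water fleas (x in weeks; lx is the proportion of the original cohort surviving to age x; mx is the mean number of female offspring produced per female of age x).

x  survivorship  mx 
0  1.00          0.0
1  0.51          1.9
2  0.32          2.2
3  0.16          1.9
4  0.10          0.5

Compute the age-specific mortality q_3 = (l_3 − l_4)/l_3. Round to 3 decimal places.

0.375

q_3 = (l_3 − l_4) / l_3 = (0.16 − 0.1) / 0.16
     = 0.06 / 0.16 = 0.375 → 0.375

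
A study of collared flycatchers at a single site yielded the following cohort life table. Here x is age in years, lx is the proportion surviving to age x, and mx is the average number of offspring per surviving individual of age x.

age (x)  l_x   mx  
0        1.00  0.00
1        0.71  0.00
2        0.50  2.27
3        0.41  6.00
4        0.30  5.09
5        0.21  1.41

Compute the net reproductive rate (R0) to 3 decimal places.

lx·mx by age: 0, 0, 1.135, 2.46, 1.527, 0.2961
R0 = Σ lx·mx = 5.4181 → 5.418

5.418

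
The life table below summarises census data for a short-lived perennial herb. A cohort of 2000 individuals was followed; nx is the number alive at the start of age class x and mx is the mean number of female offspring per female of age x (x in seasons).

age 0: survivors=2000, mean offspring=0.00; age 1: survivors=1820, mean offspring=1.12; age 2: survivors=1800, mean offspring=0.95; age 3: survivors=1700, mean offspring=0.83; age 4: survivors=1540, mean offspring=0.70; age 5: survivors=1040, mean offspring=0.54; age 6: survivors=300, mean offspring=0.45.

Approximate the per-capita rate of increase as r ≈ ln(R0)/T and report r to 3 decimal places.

0.489

lx = nx/n0 = nx/2000: 1, 0.91, 0.9, 0.85, 0.77, 0.52, 0.15
R0 = Σ lx·mx = 0 + 1.0192 + 0.855 + 0.7055 + 0.539 + 0.2808 + 0.0675 = 3.467
Σ x·lx·mx = 8.8107; T = 8.8107/3.467 = 2.5413…
r ≈ ln(R0)/T = ln(3.467)/2.5413… = 0.48923… → 0.489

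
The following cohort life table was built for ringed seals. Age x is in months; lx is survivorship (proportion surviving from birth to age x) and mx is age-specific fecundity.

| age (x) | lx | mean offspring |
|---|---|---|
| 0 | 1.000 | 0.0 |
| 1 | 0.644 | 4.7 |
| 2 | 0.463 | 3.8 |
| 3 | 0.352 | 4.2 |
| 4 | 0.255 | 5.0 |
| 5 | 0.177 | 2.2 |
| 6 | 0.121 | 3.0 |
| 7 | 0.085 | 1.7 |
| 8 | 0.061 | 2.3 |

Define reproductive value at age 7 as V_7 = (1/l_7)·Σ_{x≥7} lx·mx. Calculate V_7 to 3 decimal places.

3.351

lx·mx for x ≥ 7: 0.1445, 0.1403 → sum = 0.2848
V_7 = 0.2848 / l_7 = 0.2848 / 0.085 = 3.350588… → 3.351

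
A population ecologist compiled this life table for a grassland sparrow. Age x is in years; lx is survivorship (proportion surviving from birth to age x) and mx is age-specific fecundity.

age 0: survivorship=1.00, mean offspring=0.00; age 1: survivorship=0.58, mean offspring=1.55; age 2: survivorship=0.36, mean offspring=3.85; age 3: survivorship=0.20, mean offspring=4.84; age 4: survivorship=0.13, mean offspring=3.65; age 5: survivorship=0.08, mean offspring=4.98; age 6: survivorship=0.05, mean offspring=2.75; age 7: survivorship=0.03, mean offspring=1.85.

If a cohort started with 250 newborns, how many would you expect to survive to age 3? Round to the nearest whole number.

Expected survivors = N0 · l_3 = 250 × 0.20 = 50 → 50

50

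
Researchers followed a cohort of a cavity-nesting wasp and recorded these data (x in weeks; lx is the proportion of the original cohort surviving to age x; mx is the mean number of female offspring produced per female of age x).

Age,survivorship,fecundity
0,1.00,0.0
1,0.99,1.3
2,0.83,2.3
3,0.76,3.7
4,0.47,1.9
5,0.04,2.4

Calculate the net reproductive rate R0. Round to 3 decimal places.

lx·mx by age: 0, 1.287, 1.909, 2.812, 0.893, 0.096
R0 = Σ lx·mx = 6.997 → 6.997

6.997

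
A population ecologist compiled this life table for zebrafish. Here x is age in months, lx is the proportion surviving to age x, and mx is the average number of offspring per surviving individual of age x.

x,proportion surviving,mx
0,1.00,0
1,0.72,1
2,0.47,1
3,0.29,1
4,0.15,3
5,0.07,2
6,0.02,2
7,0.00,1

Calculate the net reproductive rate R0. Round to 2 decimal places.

lx·mx by age: 0, 0.72, 0.47, 0.29, 0.45, 0.14, 0.04, 0
R0 = Σ lx·mx = 2.11 → 2.11

2.11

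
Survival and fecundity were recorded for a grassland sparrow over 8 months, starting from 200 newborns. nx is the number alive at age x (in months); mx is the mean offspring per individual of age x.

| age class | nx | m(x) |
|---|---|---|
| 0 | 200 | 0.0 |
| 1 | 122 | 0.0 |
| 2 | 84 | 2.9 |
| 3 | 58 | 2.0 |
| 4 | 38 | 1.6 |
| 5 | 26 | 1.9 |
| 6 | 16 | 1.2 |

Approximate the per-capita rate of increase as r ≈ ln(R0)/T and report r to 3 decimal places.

lx = nx/n0 = nx/200: 1, 0.61, 0.42, 0.29, 0.19, 0.13, 0.08
R0 = Σ lx·mx = 0 + 0 + 1.218 + 0.58 + 0.304 + 0.247 + 0.096 = 2.445
Σ x·lx·mx = 7.203; T = 7.203/2.445 = 2.94601…
r ≈ ln(R0)/T = ln(2.445)/2.94601… = 0.30348… → 0.303

0.303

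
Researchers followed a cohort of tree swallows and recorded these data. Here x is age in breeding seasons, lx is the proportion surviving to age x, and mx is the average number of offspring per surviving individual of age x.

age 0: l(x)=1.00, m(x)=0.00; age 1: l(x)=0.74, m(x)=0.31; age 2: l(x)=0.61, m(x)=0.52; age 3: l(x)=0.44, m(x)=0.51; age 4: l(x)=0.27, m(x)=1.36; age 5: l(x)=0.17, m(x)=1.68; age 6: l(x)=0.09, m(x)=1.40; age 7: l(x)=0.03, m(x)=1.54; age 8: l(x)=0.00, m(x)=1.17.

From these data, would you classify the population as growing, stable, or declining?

growing

R0 = Σ lx·mx = 0 + 0.2294 + 0.3172 + 0.2244 + 0.3672 + 0.2856 + 0.126 + 0.0462 + 0 = 1.596
R0 > 1, so the population is growing.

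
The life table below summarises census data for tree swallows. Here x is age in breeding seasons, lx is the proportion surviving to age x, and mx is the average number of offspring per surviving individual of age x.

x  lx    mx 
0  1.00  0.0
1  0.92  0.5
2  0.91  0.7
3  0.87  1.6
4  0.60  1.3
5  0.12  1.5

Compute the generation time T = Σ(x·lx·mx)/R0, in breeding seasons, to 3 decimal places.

2.879

lx·mx: 0, 0.46, 0.637, 1.392, 0.78, 0.18 → R0 = 3.449
x·lx·mx: 0, 0.46, 1.274, 4.176, 3.12, 0.9 → Σ = 9.93
T = 9.93 / 3.449 = 2.879095… → 2.879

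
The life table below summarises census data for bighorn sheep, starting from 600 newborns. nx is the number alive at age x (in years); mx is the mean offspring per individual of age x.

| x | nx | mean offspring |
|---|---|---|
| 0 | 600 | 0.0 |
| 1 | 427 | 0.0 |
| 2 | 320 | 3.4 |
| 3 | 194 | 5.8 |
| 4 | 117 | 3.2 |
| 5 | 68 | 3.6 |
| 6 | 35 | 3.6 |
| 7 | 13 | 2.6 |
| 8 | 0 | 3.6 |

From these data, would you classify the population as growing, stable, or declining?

growing

lx = nx/n0 = nx/600: 1, 0.71167…, 0.53333…, 0.32333…, 0.195, 0.11333…, 0.05833…, 0.02167…, 0
R0 = Σ lx·mx = 0 + 0 + 1.813333… + 1.875333… + 0.624 + 0.408… + 0.21… + 0.056333… + 0 = 4.987…
R0 > 1, so the population is growing.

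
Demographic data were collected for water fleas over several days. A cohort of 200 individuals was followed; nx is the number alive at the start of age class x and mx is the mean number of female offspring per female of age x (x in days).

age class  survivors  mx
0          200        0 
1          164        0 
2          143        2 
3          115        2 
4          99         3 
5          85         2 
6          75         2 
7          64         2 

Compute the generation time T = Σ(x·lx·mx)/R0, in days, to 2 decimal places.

4.04

lx = nx/n0 = nx/200: 1, 0.82, 0.715, 0.575, 0.495, 0.425, 0.375, 0.32
lx·mx: 0, 0, 1.43, 1.15, 1.485, 0.85, 0.75, 0.64 → R0 = 6.305
x·lx·mx: 0, 0, 2.86, 3.45, 5.94, 4.25, 4.5, 4.48 → Σ = 25.48
T = 25.48 / 6.305 = 4.041237… → 4.04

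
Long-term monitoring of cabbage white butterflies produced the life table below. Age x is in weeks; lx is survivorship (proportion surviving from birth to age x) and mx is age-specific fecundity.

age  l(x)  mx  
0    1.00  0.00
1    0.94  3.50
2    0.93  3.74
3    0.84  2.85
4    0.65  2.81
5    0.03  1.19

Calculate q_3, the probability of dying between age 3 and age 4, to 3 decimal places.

0.226

q_3 = (l_3 − l_4) / l_3 = (0.84 − 0.65) / 0.84
     = 0.19 / 0.84 = 0.22619… → 0.226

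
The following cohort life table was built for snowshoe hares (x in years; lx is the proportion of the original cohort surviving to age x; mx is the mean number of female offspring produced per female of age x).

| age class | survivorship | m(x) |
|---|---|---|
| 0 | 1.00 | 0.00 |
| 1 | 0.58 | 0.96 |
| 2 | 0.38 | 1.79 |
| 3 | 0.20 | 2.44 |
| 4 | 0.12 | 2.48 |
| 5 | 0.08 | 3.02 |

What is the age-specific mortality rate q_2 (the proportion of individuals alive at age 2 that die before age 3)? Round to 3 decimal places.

q_2 = (l_2 − l_3) / l_2 = (0.38 − 0.2) / 0.38
     = 0.18 / 0.38 = 0.473684… → 0.474

0.474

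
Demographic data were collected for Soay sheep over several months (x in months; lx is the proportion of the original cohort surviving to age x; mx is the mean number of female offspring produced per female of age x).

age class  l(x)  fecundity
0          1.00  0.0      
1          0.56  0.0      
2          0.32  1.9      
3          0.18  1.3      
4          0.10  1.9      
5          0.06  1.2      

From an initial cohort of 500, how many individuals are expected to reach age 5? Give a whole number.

30

Expected survivors = N0 · l_5 = 500 × 0.06 = 30 → 30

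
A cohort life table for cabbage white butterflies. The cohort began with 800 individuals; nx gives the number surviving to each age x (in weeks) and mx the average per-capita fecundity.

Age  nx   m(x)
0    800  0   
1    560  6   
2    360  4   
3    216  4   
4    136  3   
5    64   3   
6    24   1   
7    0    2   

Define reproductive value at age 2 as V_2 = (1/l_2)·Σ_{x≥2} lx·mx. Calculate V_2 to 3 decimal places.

lx = nx/n0 = nx/800: 1, 0.7, 0.45, 0.27, 0.17, 0.08, 0.03, 0
lx·mx for x ≥ 2: 1.8, 1.08, 0.51, 0.24, 0.03, 0 → sum = 3.66
V_2 = 3.66 / l_2 = 3.66 / 0.45 = 8.133333… → 8.133

8.133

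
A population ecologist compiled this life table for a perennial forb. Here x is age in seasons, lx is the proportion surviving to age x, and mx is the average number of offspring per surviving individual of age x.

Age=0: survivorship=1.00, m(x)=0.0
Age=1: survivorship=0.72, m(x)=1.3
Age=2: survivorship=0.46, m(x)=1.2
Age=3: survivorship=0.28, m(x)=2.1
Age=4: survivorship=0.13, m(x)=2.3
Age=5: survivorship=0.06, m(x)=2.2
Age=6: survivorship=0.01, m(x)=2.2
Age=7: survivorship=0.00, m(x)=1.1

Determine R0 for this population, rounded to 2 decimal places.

2.53

lx·mx by age: 0, 0.936, 0.552, 0.588, 0.299, 0.132, 0.022, 0
R0 = Σ lx·mx = 2.529 → 2.53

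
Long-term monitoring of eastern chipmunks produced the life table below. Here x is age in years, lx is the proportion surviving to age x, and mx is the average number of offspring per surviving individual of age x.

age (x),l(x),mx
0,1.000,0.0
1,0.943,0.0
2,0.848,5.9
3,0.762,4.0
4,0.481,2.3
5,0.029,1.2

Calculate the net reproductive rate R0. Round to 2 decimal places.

9.19

lx·mx by age: 0, 0, 5.0032, 3.048, 1.1063, 0.0348
R0 = Σ lx·mx = 9.1923 → 9.19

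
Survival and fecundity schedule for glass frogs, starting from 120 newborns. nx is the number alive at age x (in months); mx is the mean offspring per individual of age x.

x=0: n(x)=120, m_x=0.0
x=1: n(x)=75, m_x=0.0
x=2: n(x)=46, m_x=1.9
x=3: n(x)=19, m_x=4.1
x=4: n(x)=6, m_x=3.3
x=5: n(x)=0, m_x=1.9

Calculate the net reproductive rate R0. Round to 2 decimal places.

1.54

lx = nx/n0 = nx/120: 1, 0.625, 0.38333…, 0.15833…, 0.05, 0
lx·mx by age: 0, 0, 0.728333…, 0.649167…, 0.165, 0
R0 = Σ lx·mx = 1.5425… → 1.54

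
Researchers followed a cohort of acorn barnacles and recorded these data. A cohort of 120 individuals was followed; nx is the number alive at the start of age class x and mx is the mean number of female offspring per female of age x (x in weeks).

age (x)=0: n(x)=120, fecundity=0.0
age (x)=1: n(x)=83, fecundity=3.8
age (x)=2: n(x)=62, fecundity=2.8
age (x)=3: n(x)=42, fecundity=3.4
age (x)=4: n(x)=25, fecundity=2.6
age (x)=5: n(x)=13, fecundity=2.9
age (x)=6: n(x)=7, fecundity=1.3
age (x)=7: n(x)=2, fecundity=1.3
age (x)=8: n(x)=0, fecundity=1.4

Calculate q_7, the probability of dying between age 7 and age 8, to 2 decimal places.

1.00

lx = nx/n0 = nx/120: 1, 0.69167…, 0.51667…, 0.35, 0.20833…, 0.10833…, 0.05833…, 0.01667…, 0
q_7 = (l_7 − l_8) / l_7 = (0.016667… − 0) / 0.016667…
     = 0.016667… / 0.016667… = 1 → 1.00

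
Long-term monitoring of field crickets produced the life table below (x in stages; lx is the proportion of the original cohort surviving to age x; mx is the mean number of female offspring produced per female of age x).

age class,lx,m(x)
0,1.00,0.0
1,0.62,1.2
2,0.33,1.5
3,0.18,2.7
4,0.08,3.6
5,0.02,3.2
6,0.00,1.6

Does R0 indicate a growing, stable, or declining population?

R0 = Σ lx·mx = 0 + 0.744 + 0.495 + 0.486 + 0.288 + 0.064 + 0 = 2.077
R0 > 1, so the population is growing.

growing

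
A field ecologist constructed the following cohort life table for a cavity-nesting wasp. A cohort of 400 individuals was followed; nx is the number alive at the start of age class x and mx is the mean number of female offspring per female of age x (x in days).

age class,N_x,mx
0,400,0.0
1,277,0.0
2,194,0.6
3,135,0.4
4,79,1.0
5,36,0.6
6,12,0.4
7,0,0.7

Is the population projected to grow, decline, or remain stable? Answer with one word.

lx = nx/n0 = nx/400: 1, 0.6925, 0.485, 0.3375, 0.1975, 0.09, 0.03, 0
R0 = Σ lx·mx = 0 + 0 + 0.291 + 0.135 + 0.1975 + 0.054 + 0.012 + 0 = 0.6895
R0 < 1, so the population is declining.

declining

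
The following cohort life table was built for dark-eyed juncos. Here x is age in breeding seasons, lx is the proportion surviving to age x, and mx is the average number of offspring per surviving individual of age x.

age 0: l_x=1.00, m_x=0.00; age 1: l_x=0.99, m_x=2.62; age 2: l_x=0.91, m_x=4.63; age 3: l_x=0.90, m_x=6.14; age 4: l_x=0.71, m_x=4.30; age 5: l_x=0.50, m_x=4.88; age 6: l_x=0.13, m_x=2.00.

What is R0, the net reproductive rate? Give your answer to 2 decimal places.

18.09

lx·mx by age: 0, 2.5938, 4.2133, 5.526, 3.053, 2.44, 0.26
R0 = Σ lx·mx = 18.0861 → 18.09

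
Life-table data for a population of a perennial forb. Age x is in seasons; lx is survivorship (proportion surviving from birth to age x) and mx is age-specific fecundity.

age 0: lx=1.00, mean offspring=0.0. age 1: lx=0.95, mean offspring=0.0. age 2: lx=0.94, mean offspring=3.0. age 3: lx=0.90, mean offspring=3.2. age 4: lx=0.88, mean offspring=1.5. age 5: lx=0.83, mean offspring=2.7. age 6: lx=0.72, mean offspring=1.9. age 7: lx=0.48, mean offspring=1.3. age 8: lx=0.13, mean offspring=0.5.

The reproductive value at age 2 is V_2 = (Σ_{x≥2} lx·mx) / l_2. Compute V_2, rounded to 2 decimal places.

lx·mx for x ≥ 2: 2.82, 2.88, 1.32, 2.241, 1.368, 0.624, 0.065 → sum = 11.318
V_2 = 11.318 / l_2 = 11.318 / 0.94 = 12.040426… → 12.04

12.04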